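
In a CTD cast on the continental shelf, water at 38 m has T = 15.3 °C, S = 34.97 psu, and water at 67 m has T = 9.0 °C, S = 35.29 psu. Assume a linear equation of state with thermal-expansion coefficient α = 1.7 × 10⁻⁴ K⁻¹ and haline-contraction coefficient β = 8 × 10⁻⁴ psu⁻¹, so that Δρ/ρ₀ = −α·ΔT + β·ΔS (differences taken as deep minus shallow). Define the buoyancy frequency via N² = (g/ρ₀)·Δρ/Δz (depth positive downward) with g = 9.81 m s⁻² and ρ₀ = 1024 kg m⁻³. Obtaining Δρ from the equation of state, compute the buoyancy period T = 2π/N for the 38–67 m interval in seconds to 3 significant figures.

ΔT = -6.3 K, ΔS = +0.32 psu (deep − shallow).
Δρ/ρ₀ = −αΔT + βΔS = 1.071 × 10⁻³ + 2.56 × 10⁻⁴ = 1.327 × 10⁻³, so Δρ ≈ 1.359 kg m⁻³.
N² = (g/ρ₀)·Δρ/Δz = g·(Δρ/ρ₀)/Δz = 9.81 × 1.327 × 10⁻³ / 29 = 4.4889 × 10⁻⁴ s⁻².
N = √(4.4889 × 10⁻⁴) = 0.021187 rad s⁻¹ → T = 2π/N = 296.56 s ≈ 297 s.

297 s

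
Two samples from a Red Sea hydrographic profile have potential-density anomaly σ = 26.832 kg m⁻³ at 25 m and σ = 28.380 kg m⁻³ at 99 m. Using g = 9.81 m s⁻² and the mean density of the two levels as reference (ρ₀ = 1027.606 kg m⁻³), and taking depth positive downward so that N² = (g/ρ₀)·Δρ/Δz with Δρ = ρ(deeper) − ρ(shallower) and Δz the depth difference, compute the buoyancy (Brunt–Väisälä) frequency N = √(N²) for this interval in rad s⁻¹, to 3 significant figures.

Δρ = 1028.380 − 1026.832 = 1.548 kg m⁻³ over Δz = 99 − 25 = 74 m.
N² = (9.81/1027.606) × (1.548/74) = 1.9970 × 10⁻⁴ s⁻².
N = √(1.9970 × 10⁻⁴) = 0.014132 rad s⁻¹ ≈ 0.0141 rad s⁻¹.
Since Δρ > 0 the layer is stably stratified.

0.0141 rad s⁻¹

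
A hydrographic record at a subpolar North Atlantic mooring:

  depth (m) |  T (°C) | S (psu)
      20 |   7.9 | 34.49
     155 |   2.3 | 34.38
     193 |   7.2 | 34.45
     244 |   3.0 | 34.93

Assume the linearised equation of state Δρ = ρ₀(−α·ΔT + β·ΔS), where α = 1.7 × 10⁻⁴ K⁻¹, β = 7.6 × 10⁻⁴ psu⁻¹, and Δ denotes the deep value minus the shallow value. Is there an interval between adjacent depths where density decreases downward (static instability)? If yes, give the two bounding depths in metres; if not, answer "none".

155–193 m

Evaluate Δρ/ρ₀ = −αΔT + βΔS across each adjacent pair:
  20–155 m: −αΔT+βΔS = −(1.7 × 10⁻⁴)(-5.6)+(7.6 × 10⁻⁴)(-0.11) = 8.7 × 10⁻⁴ → stable
  155–193 m: −αΔT+βΔS = −(1.7 × 10⁻⁴)(+4.9)+(7.6 × 10⁻⁴)(+0.07) = -7.8 × 10⁻⁴ → UNSTABLE
  193–244 m: −αΔT+βΔS = −(1.7 × 10⁻⁴)(-4.2)+(7.6 × 10⁻⁴)(+0.48) = 1.1 × 10⁻³ → stable
The 155–193 m interval has Δρ < 0: lighter water underlies denser water.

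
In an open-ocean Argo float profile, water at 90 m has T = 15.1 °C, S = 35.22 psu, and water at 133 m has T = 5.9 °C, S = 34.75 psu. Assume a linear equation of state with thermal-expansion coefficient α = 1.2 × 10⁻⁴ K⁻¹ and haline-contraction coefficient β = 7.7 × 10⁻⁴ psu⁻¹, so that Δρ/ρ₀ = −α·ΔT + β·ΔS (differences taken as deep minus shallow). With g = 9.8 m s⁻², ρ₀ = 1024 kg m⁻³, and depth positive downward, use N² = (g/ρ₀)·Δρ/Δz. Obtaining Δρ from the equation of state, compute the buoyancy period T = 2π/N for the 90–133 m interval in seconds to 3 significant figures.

ΔT = -9.2 K, ΔS = -0.47 psu (deep − shallow).
Δρ/ρ₀ = −αΔT + βΔS = 1.104 × 10⁻³ − 3.619 × 10⁻⁴ = 7.421 × 10⁻⁴, so Δρ ≈ 0.7599 kg m⁻³.
N² = (g/ρ₀)·Δρ/Δz = g·(Δρ/ρ₀)/Δz = 9.8 × 7.421 × 10⁻⁴ / 43 = 1.6913 × 10⁻⁴ s⁻².
N = √(1.6913 × 10⁻⁴) = 0.013005 rad s⁻¹ → T = 2π/N = 483.14 s ≈ 483 s.

483 s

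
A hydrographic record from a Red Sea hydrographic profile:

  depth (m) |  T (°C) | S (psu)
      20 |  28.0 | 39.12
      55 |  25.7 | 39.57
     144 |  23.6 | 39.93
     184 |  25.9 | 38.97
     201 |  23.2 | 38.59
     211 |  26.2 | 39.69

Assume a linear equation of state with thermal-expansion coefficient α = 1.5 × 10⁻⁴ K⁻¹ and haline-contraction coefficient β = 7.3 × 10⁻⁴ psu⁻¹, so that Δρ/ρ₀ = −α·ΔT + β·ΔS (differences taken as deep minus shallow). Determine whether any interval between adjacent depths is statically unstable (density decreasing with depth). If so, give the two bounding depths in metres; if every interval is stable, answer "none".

Evaluate Δρ/ρ₀ = −αΔT + βΔS across each adjacent pair:
  20–55 m: −αΔT+βΔS = −(1.5 × 10⁻⁴)(-2.3)+(7.3 × 10⁻⁴)(+0.45) = 6.7 × 10⁻⁴ → stable
  55–144 m: −αΔT+βΔS = −(1.5 × 10⁻⁴)(-2.1)+(7.3 × 10⁻⁴)(+0.36) = 5.8 × 10⁻⁴ → stable
  144–184 m: −αΔT+βΔS = −(1.5 × 10⁻⁴)(+2.3)+(7.3 × 10⁻⁴)(-0.96) = -1.0 × 10⁻³ → UNSTABLE
  184–201 m: −αΔT+βΔS = −(1.5 × 10⁻⁴)(-2.7)+(7.3 × 10⁻⁴)(-0.38) = 1.3 × 10⁻⁴ → stable
  201–211 m: −αΔT+βΔS = −(1.5 × 10⁻⁴)(+3.0)+(7.3 × 10⁻⁴)(+1.10) = 3.5 × 10⁻⁴ → stable
The 144–184 m interval has Δρ < 0: lighter water underlies denser water.

144–184 m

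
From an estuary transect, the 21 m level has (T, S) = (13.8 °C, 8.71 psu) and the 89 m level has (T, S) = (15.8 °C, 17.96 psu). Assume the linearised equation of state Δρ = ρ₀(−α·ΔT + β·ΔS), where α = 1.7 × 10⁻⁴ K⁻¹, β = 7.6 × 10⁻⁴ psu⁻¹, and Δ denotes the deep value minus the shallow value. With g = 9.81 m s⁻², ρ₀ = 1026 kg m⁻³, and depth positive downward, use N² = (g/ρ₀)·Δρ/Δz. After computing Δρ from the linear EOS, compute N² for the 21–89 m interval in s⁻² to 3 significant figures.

ΔT = +2.0 K, ΔS = +9.25 psu (deep − shallow).
Δρ/ρ₀ = −αΔT + βΔS = -3.40 × 10⁻⁴ + 7.03 × 10⁻³ = 6.69 × 10⁻³, so Δρ ≈ 6.864 kg m⁻³.
N² = (g/ρ₀)·Δρ/Δz = g·(Δρ/ρ₀)/Δz = 9.81 × 6.69 × 10⁻³ / 68 = 9.6513 × 10⁻⁴ s⁻² ≈ 9.65 × 10⁻⁴ s⁻².

9.65 × 10⁻⁴ s⁻²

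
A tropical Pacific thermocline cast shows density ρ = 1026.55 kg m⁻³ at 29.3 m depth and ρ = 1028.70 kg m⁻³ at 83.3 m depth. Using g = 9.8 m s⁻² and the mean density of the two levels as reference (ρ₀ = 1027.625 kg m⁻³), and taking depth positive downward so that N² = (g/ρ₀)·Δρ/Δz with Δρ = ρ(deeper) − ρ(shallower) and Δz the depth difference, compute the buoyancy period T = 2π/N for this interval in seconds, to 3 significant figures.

322 s

Δρ = 1028.70 − 1026.55 = 2.15 kg m⁻³ over Δz = 83.3 − 29.3 = 54 m.
N² = (9.8/1027.625) × (2.15/54) = 3.7970 × 10⁻⁴ s⁻².
N = √(3.7970 × 10⁻⁴) = 0.019486 rad s⁻¹, so T = 2π/N = 322.45 s ≈ 322 s.
A positive N² confirms static stability across the interval.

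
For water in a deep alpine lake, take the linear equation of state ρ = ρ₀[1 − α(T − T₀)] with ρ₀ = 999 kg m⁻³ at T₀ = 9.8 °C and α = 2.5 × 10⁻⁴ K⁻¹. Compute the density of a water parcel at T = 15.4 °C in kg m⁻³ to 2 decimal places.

997.60 kg m⁻³

T − T₀ = +5.6 K.
Bracket = 1 − α·(+5.6) = 1 + (-1.40 × 10⁻³) = 0.9986000.
ρ = 999 × 0.9986000 = 997.60 kg m⁻³.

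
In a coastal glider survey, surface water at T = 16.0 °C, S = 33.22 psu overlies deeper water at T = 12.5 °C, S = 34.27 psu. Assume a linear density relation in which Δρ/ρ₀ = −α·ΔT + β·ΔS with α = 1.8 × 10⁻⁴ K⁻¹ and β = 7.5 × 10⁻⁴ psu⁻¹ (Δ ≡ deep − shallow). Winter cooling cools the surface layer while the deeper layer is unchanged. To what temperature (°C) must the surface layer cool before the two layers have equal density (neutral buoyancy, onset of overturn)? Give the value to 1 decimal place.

Neutral buoyancy requires Δρ = 0, i.e. −α(T_deep − T_surf′) + β(S_deep − S_surf) = 0.
T_surf′ = T_deep − (β/α)·ΔS = 12.5 − (7.5 × 10⁻⁴/1.8 × 10⁻⁴)·(+1.05) = 8.125 °C.
Cooling required: 16.0 − (8.125) = 7.875 °C.

8.1 °C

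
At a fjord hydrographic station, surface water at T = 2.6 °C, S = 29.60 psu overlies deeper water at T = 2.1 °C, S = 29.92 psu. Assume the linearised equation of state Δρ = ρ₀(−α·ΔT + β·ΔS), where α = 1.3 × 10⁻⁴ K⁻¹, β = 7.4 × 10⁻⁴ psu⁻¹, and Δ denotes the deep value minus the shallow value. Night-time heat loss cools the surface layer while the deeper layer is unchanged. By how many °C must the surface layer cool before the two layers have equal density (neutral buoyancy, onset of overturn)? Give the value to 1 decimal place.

2.3 °C

Neutral buoyancy requires Δρ = 0, i.e. −α(T_deep − T_surf′) + β(S_deep − S_surf) = 0.
T_surf′ = T_deep − (β/α)·ΔS = 2.1 − (7.4 × 10⁻⁴/1.3 × 10⁻⁴)·(+0.32) = 0.278 °C.
Cooling required: 2.6 − (0.278) = 2.322 °C.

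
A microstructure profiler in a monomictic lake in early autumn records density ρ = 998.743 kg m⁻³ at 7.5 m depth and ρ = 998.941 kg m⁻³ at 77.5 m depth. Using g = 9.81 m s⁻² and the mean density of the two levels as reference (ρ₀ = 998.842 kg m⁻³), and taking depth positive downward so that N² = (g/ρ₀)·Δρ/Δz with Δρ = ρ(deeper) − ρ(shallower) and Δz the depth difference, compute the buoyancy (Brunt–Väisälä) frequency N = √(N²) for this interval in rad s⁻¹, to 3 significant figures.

Δρ = 998.941 − 998.743 = 0.198 kg m⁻³ over Δz = 77.5 − 7.5 = 70 m.
N² = (9.81/998.842) × (0.198/70) = 2.7780 × 10⁻⁵ s⁻².
N = √(2.7780 × 10⁻⁵) = 5.2707 × 10⁻³ rad s⁻¹ ≈ 5.27 × 10⁻³ rad s⁻¹.

5.27 × 10⁻³ rad s⁻¹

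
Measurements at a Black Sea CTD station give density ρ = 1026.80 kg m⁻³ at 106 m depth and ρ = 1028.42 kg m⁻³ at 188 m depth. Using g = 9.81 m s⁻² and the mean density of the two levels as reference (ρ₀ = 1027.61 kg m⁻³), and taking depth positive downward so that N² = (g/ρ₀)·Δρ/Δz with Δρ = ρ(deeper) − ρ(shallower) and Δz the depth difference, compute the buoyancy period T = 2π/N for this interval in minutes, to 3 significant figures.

7.63 min

Δρ = 1028.42 − 1026.80 = 1.62 kg m⁻³ over Δz = 188 − 106 = 82 m.
N² = (9.81/1027.61) × (1.62/82) = 1.8860 × 10⁻⁴ s⁻².
N = √(1.8860 × 10⁻⁴) = 0.013733 rad s⁻¹, so T = 2π/N = 457.52 s = 7.6253 min ≈ 7.63 min.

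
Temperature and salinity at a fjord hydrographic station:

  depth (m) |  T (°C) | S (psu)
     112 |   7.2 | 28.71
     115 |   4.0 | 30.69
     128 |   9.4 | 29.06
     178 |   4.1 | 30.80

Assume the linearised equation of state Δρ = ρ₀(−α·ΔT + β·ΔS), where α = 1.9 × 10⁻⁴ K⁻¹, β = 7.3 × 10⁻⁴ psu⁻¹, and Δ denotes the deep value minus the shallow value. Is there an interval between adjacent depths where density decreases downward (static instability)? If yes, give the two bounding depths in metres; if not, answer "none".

115–128 m

Evaluate Δρ/ρ₀ = −αΔT + βΔS across each adjacent pair:
  112–115 m: −αΔT+βΔS = −(1.9 × 10⁻⁴)(-3.2)+(7.3 × 10⁻⁴)(+1.98) = 2.1 × 10⁻³ → stable
  115–128 m: −αΔT+βΔS = −(1.9 × 10⁻⁴)(+5.4)+(7.3 × 10⁻⁴)(-1.63) = -2.2 × 10⁻³ → UNSTABLE
  128–178 m: −αΔT+βΔS = −(1.9 × 10⁻⁴)(-5.3)+(7.3 × 10⁻⁴)(+1.74) = 2.3 × 10⁻³ → stable
The 115–128 m interval has Δρ < 0: lighter water underlies denser water.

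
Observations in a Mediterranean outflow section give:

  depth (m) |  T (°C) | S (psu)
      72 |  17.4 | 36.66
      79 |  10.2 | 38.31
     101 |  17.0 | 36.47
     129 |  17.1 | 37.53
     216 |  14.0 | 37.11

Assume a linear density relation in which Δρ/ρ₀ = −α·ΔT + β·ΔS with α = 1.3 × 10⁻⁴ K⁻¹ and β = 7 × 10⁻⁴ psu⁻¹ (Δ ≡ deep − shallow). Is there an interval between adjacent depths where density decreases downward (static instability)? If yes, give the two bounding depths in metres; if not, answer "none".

79–101 m

Evaluate Δρ/ρ₀ = −αΔT + βΔS across each adjacent pair:
  72–79 m: −αΔT+βΔS = −(1.3 × 10⁻⁴)(-7.2)+(7 × 10⁻⁴)(+1.65) = 2.1 × 10⁻³ → stable
  79–101 m: −αΔT+βΔS = −(1.3 × 10⁻⁴)(+6.8)+(7 × 10⁻⁴)(-1.84) = -2.2 × 10⁻³ → UNSTABLE
  101–129 m: −αΔT+βΔS = −(1.3 × 10⁻⁴)(+0.1)+(7 × 10⁻⁴)(+1.06) = 7.3 × 10⁻⁴ → stable
  129–216 m: −αΔT+βΔS = −(1.3 × 10⁻⁴)(-3.1)+(7 × 10⁻⁴)(-0.42) = 1.1 × 10⁻⁴ → stable
The 79–101 m interval has Δρ < 0: lighter water underlies denser water.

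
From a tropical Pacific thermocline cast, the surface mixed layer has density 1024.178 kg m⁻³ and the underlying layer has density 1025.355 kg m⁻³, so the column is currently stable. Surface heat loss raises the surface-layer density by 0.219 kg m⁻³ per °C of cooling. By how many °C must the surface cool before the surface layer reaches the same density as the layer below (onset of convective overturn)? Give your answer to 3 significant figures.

Density deficit of the surface layer: 1025.355 − 1024.178 = 1.177 kg m⁻³.
Required change = 1.177 / 0.219 = 5.37 °C.

5.37 °C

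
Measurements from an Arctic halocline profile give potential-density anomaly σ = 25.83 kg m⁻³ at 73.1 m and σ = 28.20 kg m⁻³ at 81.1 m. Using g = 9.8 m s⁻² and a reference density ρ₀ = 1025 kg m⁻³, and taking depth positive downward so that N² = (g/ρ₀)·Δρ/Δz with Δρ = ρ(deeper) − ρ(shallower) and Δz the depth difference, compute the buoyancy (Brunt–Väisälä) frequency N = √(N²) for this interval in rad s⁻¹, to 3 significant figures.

Δρ = 1028.20 − 1025.83 = 2.37 kg m⁻³ over Δz = 81.1 − 73.1 = 8 m.
N² = (9.8/1025) × (2.37/8) = 2.8324 × 10⁻³ s⁻².
N = √(2.8324 × 10⁻³) = 0.053220 rad s⁻¹ ≈ 0.0532 rad s⁻¹.

0.0532 rad s⁻¹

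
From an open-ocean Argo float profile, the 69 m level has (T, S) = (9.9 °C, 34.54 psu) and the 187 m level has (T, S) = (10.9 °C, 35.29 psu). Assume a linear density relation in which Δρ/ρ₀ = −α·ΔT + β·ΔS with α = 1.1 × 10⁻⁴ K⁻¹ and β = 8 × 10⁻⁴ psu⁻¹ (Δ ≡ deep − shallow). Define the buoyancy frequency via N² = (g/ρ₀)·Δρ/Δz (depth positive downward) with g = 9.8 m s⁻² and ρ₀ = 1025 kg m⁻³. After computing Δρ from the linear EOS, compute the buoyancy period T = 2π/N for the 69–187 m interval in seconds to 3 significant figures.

ΔT = +1.0 K, ΔS = +0.75 psu (deep − shallow).
Δρ/ρ₀ = −αΔT + βΔS = -1.10 × 10⁻⁴ + 6.00 × 10⁻⁴ = 4.90 × 10⁻⁴, so Δρ ≈ 0.5023 kg m⁻³.
N² = (g/ρ₀)·Δρ/Δz = g·(Δρ/ρ₀)/Δz = 9.8 × 4.90 × 10⁻⁴ / 118 = 4.0695 × 10⁻⁵ s⁻².
N = √(4.0695 × 10⁻⁵) = 6.3793 × 10⁻³ rad s⁻¹ → T = 2π/N = 984.93 s ≈ 985 s.

985 s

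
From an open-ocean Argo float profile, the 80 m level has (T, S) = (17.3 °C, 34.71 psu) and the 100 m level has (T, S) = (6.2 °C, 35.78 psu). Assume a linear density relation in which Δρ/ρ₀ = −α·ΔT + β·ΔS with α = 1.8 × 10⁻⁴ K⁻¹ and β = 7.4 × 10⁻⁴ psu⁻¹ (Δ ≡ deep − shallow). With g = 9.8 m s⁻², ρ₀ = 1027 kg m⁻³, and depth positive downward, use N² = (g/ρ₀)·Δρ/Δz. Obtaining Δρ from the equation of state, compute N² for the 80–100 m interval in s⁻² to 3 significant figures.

1.37 × 10⁻³ s⁻²

ΔT = -11.1 K, ΔS = +1.07 psu (deep − shallow).
Δρ/ρ₀ = −αΔT + βΔS = 1.998 × 10⁻³ + 7.918 × 10⁻⁴ = 2.7898 × 10⁻³, so Δρ ≈ 2.865 kg m⁻³.
N² = (g/ρ₀)·Δρ/Δz = g·(Δρ/ρ₀)/Δz = 9.8 × 2.7898 × 10⁻³ / 20 = 1.3670 × 10⁻³ s⁻² ≈ 1.37 × 10⁻³ s⁻².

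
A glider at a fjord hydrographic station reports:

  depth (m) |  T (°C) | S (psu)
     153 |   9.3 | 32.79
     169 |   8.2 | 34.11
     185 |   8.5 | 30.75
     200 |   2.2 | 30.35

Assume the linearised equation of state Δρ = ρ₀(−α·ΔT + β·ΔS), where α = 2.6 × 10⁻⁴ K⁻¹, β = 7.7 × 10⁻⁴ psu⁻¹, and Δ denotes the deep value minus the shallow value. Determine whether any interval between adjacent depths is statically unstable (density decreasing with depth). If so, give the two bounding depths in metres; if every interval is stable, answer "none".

Evaluate Δρ/ρ₀ = −αΔT + βΔS across each adjacent pair:
  153–169 m: −αΔT+βΔS = −(2.6 × 10⁻⁴)(-1.1)+(7.7 × 10⁻⁴)(+1.32) = 1.3 × 10⁻³ → stable
  169–185 m: −αΔT+βΔS = −(2.6 × 10⁻⁴)(+0.3)+(7.7 × 10⁻⁴)(-3.36) = -2.7 × 10⁻³ → UNSTABLE
  185–200 m: −αΔT+βΔS = −(2.6 × 10⁻⁴)(-6.3)+(7.7 × 10⁻⁴)(-0.40) = 1.3 × 10⁻³ → stable
The 169–185 m interval has Δρ < 0: lighter water underlies denser water.

169–185 m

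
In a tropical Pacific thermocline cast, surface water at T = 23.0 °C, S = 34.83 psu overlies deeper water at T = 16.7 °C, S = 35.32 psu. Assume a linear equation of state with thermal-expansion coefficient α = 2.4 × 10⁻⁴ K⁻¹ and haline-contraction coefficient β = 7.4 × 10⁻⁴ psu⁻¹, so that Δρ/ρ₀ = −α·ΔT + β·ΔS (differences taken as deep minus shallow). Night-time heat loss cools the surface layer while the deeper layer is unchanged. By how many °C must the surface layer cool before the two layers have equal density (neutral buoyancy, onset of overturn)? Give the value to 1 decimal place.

7.8 °C

Neutral buoyancy requires Δρ = 0, i.e. −α(T_deep − T_surf′) + β(S_deep − S_surf) = 0.
T_surf′ = T_deep − (β/α)·ΔS = 16.7 − (7.4 × 10⁻⁴/2.4 × 10⁻⁴)·(+0.49) = 15.189 °C.
Cooling required: 23.0 − (15.189) = 7.811 °C.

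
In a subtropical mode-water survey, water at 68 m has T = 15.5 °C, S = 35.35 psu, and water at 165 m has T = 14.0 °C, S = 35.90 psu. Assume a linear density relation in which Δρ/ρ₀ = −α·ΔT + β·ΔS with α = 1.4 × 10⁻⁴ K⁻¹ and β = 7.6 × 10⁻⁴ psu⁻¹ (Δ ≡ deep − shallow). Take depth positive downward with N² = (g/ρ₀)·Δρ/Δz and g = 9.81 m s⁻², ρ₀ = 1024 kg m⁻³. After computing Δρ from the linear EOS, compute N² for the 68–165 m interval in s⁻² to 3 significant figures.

ΔT = -1.5 K, ΔS = +0.55 psu (deep − shallow).
Δρ/ρ₀ = −αΔT + βΔS = 2.10 × 10⁻⁴ + 4.18 × 10⁻⁴ = 6.28 × 10⁻⁴, so Δρ ≈ 0.6431 kg m⁻³.
N² = (g/ρ₀)·Δρ/Δz = g·(Δρ/ρ₀)/Δz = 9.81 × 6.28 × 10⁻⁴ / 97 = 6.3512 × 10⁻⁵ s⁻² ≈ 6.35 × 10⁻⁵ s⁻².

6.35 × 10⁻⁵ s⁻²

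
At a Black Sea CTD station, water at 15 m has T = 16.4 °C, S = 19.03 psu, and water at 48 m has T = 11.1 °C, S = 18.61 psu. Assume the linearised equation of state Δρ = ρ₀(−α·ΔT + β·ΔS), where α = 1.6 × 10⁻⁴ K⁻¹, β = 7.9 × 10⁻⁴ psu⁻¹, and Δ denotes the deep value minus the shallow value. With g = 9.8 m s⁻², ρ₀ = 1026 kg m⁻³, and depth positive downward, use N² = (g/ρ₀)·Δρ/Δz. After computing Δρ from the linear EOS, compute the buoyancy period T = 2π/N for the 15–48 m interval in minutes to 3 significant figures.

ΔT = -5.3 K, ΔS = -0.42 psu (deep − shallow).
Δρ/ρ₀ = −αΔT + βΔS = 8.48 × 10⁻⁴ − 3.318 × 10⁻⁴ = 5.162 × 10⁻⁴, so Δρ ≈ 0.5296 kg m⁻³.
N² = (g/ρ₀)·Δρ/Δz = g·(Δρ/ρ₀)/Δz = 9.8 × 5.162 × 10⁻⁴ / 33 = 1.5330 × 10⁻⁴ s⁻².
N = √(1.5330 × 10⁻⁴) = 0.012381 rad s⁻¹ → T = 2π/N = 507.49 s = 8.4582 min ≈ 8.46 min.

8.46 min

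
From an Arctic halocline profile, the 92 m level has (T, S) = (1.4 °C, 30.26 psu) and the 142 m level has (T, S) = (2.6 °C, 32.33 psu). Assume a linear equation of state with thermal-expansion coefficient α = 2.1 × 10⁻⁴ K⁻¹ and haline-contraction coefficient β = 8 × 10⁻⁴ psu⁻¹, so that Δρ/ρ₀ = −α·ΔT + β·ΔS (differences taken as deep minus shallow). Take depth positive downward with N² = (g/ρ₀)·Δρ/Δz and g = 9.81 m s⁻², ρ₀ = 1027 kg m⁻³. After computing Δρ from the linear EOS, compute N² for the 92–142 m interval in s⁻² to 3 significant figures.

2.75 × 10⁻⁴ s⁻²

ΔT = +1.2 K, ΔS = +2.07 psu (deep − shallow).
Δρ/ρ₀ = −αΔT + βΔS = -2.52 × 10⁻⁴ + 1.656 × 10⁻³ = 1.404 × 10⁻³, so Δρ ≈ 1.442 kg m⁻³.
N² = (g/ρ₀)·Δρ/Δz = g·(Δρ/ρ₀)/Δz = 9.81 × 1.404 × 10⁻³ / 50 = 2.7546 × 10⁻⁴ s⁻² ≈ 2.75 × 10⁻⁴ s⁻².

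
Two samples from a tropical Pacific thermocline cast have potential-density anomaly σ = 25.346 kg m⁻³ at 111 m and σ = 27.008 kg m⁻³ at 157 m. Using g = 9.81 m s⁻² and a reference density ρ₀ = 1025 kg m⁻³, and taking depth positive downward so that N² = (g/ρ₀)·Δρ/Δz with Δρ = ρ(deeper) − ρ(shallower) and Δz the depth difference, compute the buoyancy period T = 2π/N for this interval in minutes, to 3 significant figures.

5.63 min

Δρ = 1027.008 − 1025.346 = 1.662 kg m⁻³ over Δz = 157 − 111 = 46 m.
N² = (9.81/1025) × (1.662/46) = 3.4579 × 10⁻⁴ s⁻².
N = √(3.4579 × 10⁻⁴) = 0.018595 rad s⁻¹, so T = 2π/N = 337.90 s = 5.6317 min ≈ 5.63 min.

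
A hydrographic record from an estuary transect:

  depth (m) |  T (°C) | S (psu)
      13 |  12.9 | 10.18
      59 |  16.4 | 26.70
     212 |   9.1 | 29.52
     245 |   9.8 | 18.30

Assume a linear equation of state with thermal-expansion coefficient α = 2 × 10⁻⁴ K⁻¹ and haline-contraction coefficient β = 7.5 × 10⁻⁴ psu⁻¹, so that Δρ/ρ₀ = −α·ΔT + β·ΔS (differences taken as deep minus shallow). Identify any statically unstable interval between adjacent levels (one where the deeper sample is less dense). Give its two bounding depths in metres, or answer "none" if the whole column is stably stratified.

212–245 m

Evaluate Δρ/ρ₀ = −αΔT + βΔS across each adjacent pair:
  13–59 m: −αΔT+βΔS = −(2 × 10⁻⁴)(+3.5)+(7.5 × 10⁻⁴)(+16.52) = 0.012 → stable
  59–212 m: −αΔT+βΔS = −(2 × 10⁻⁴)(-7.3)+(7.5 × 10⁻⁴)(+2.82) = 3.6 × 10⁻³ → stable
  212–245 m: −αΔT+βΔS = −(2 × 10⁻⁴)(+0.7)+(7.5 × 10⁻⁴)(-11.22) = -8.6 × 10⁻³ → UNSTABLE
The 212–245 m interval has Δρ < 0: lighter water underlies denser water.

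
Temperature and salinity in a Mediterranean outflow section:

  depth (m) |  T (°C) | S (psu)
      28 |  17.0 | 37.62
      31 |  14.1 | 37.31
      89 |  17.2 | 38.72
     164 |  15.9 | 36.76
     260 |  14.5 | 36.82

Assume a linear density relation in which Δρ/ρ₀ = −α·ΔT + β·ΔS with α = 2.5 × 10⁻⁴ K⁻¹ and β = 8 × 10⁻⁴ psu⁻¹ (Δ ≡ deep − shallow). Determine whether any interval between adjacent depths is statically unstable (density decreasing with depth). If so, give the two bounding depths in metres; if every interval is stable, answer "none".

Evaluate Δρ/ρ₀ = −αΔT + βΔS across each adjacent pair:
  28–31 m: −αΔT+βΔS = −(2.5 × 10⁻⁴)(-2.9)+(8 × 10⁻⁴)(-0.31) = 4.8 × 10⁻⁴ → stable
  31–89 m: −αΔT+βΔS = −(2.5 × 10⁻⁴)(+3.1)+(8 × 10⁻⁴)(+1.41) = 3.5 × 10⁻⁴ → stable
  89–164 m: −αΔT+βΔS = −(2.5 × 10⁻⁴)(-1.3)+(8 × 10⁻⁴)(-1.96) = -1.2 × 10⁻³ → UNSTABLE
  164–260 m: −αΔT+βΔS = −(2.5 × 10⁻⁴)(-1.4)+(8 × 10⁻⁴)(+0.06) = 4.0 × 10⁻⁴ → stable
The 89–164 m interval has Δρ < 0: lighter water underlies denser water.

89–164 m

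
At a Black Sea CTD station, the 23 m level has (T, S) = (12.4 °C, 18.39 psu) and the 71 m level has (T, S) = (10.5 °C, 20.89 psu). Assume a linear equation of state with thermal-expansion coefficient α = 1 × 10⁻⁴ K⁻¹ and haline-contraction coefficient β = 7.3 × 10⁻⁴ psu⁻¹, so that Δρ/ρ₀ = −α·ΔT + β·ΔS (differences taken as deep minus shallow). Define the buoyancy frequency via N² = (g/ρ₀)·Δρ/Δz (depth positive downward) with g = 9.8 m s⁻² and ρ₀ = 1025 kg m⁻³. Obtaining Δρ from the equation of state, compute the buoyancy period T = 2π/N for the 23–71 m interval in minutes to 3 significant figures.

5.16 min

ΔT = -1.9 K, ΔS = +2.50 psu (deep − shallow).
Δρ/ρ₀ = −αΔT + βΔS = 1.90 × 10⁻⁴ + 1.825 × 10⁻³ = 2.015 × 10⁻³, so Δρ ≈ 2.065 kg m⁻³.
N² = (g/ρ₀)·Δρ/Δz = g·(Δρ/ρ₀)/Δz = 9.8 × 2.015 × 10⁻³ / 48 = 4.1140 × 10⁻⁴ s⁻².
N = √(4.1140 × 10⁻⁴) = 0.020283 rad s⁻¹ → T = 2π/N = 309.78 s = 5.1630 min ≈ 5.16 min.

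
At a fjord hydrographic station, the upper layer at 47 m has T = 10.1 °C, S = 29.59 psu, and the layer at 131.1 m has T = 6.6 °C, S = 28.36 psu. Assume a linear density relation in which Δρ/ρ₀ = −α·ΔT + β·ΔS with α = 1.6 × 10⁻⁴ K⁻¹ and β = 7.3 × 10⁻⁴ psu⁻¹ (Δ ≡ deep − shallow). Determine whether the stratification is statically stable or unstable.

ΔT = 6.6 − 10.1 = -3.5 K and ΔS = 28.36 − 29.59 = -1.23 psu (deep − shallow).
−αΔT = 5.60 × 10⁻⁴; βΔS = -8.979 × 10⁻⁴; sum Δρ/ρ₀ = -3.379 × 10⁻⁴.
Δρ/ρ₀ < 0, so Δρ < 0: deeper water is lighter → statically unstable; the column would overturn.

unstable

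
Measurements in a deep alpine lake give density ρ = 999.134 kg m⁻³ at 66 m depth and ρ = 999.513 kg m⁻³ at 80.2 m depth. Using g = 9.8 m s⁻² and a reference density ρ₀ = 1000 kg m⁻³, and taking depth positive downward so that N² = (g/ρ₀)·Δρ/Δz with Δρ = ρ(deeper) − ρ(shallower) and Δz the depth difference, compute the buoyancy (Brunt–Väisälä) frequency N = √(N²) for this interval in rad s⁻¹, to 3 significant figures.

0.0162 rad s⁻¹

Δρ = 999.513 − 999.134 = 0.379 kg m⁻³ over Δz = 80.2 − 66 = 14.2 m.
N² = (9.8/1000) × (0.379/14.2) = 2.6156 × 10⁻⁴ s⁻².
N = √(2.6156 × 10⁻⁴) = 0.016173 rad s⁻¹ ≈ 0.0162 rad s⁻¹.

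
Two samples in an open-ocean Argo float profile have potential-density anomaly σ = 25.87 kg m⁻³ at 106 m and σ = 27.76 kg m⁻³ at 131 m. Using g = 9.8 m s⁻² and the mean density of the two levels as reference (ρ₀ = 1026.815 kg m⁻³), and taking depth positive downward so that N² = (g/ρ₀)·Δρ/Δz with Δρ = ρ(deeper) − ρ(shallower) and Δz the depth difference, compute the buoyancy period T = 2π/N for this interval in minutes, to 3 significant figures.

3.90 min

Δρ = 1027.76 − 1025.87 = 1.89 kg m⁻³ over Δz = 131 − 106 = 25 m.
N² = (9.8/1026.815) × (1.89/25) = 7.2153 × 10⁻⁴ s⁻².
N = √(7.2153 × 10⁻⁴) = 0.026861 rad s⁻¹, so T = 2π/N = 233.91 s = 3.8985 min ≈ 3.90 min.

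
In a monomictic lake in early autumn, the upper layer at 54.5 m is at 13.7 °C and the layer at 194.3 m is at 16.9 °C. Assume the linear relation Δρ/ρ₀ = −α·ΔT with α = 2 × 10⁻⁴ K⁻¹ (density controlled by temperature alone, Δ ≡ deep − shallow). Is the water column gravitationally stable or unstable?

ΔT = 16.9 − 13.7 = +3.2 K, so Δρ/ρ₀ = −αΔT = -6.40 × 10⁻⁴.
Δρ/ρ₀ < 0, so Δρ < 0: deeper water is lighter → statically unstable; the column would overturn.

unstable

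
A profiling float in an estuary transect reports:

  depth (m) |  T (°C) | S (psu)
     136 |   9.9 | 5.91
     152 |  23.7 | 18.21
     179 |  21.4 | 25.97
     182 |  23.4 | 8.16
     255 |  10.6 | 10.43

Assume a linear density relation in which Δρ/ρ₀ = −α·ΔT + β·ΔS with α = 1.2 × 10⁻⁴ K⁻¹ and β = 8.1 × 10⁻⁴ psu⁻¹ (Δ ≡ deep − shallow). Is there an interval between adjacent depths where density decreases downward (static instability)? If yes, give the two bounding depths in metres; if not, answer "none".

179–182 m

Evaluate Δρ/ρ₀ = −αΔT + βΔS across each adjacent pair:
  136–152 m: −αΔT+βΔS = −(1.2 × 10⁻⁴)(+13.8)+(8.1 × 10⁻⁴)(+12.30) = 8.3 × 10⁻³ → stable
  152–179 m: −αΔT+βΔS = −(1.2 × 10⁻⁴)(-2.3)+(8.1 × 10⁻⁴)(+7.76) = 6.6 × 10⁻³ → stable
  179–182 m: −αΔT+βΔS = −(1.2 × 10⁻⁴)(+2.0)+(8.1 × 10⁻⁴)(-17.81) = -0.015 → UNSTABLE
  182–255 m: −αΔT+βΔS = −(1.2 × 10⁻⁴)(-12.8)+(8.1 × 10⁻⁴)(+2.27) = 3.4 × 10⁻³ → stable
The 179–182 m interval has Δρ < 0: lighter water underlies denser water.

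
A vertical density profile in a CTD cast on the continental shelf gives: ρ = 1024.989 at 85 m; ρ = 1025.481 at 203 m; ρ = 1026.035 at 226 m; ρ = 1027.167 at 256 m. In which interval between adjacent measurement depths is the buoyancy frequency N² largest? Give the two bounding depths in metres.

Compute the density gradient over each adjacent pair:
  85–203 m: Δρ/Δz = 0.492/118 = 4.2 × 10⁻³ kg m⁻⁴
  203–226 m: Δρ/Δz = 0.554/23 = 0.024 kg m⁻⁴
  226–256 m: Δρ/Δz = 1.132/30 = 0.038 kg m⁻⁴
The largest gradient is in the 226–256 m interval — the pycnocline.

226–256 m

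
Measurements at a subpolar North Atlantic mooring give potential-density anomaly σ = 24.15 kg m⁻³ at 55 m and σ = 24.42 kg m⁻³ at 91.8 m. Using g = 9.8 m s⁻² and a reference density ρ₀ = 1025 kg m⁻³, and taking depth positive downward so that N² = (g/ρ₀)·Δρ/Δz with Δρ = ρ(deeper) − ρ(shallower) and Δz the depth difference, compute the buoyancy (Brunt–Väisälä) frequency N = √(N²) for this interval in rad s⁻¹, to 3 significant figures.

Δρ = 1024.42 − 1024.15 = 0.27 kg m⁻³ over Δz = 91.8 − 55 = 36.8 m.
N² = (9.8/1025) × (0.27/36.8) = 7.0148 × 10⁻⁵ s⁻².
N = √(7.0148 × 10⁻⁵) = 8.3754 × 10⁻³ rad s⁻¹ ≈ 8.38 × 10⁻³ rad s⁻¹.
N² > 0, so the interval is statically stable.

8.38 × 10⁻³ rad s⁻¹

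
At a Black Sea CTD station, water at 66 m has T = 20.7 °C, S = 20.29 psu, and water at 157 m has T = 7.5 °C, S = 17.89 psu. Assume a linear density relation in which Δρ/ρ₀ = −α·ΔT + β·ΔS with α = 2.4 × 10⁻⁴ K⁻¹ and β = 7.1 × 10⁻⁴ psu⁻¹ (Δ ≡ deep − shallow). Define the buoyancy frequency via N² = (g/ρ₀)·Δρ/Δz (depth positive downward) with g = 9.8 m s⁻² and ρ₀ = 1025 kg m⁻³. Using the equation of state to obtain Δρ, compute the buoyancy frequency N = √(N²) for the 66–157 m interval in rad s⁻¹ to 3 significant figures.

0.0126 rad s⁻¹

ΔT = -13.2 K, ΔS = -2.40 psu (deep − shallow).
Δρ/ρ₀ = −αΔT + βΔS = 3.168 × 10⁻³ − 1.704 × 10⁻³ = 1.464 × 10⁻³, so Δρ ≈ 1.501 kg m⁻³.
N² = (g/ρ₀)·Δρ/Δz = g·(Δρ/ρ₀)/Δz = 9.8 × 1.464 × 10⁻³ / 91 = 1.5766 × 10⁻⁴ s⁻².
N = √(1.5766 × 10⁻⁴) = 0.012556 rad s⁻¹ ≈ 0.0126 rad s⁻¹.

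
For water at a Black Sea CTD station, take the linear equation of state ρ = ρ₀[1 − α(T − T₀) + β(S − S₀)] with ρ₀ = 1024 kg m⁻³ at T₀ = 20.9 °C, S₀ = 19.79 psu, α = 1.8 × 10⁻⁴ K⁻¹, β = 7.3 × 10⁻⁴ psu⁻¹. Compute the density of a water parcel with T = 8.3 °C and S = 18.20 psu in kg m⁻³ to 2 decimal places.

T − T₀ = -12.6 K, S − S₀ = -1.59 psu.
Bracket = 1 − α·(-12.6) + β·(-1.59) = 1 + (1.1073 × 10⁻³) = 1.0011073.
ρ = 1024 × 1.0011073 = 1025.13 kg m⁻³.

1025.13 kg m⁻³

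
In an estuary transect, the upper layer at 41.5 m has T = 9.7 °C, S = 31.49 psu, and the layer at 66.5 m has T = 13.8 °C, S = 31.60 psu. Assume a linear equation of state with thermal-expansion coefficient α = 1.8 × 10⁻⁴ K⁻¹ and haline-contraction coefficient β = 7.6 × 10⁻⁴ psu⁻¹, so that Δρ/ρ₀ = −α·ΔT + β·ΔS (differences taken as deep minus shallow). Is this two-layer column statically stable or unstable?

ΔT = 13.8 − 9.7 = +4.1 K and ΔS = 31.60 − 31.49 = +0.11 psu (deep − shallow).
−αΔT = -7.38 × 10⁻⁴; βΔS = 8.36 × 10⁻⁵; sum Δρ/ρ₀ = -6.544 × 10⁻⁴.
Δρ/ρ₀ < 0, so Δρ < 0: deeper water is lighter → statically unstable; the column would overturn.

unstable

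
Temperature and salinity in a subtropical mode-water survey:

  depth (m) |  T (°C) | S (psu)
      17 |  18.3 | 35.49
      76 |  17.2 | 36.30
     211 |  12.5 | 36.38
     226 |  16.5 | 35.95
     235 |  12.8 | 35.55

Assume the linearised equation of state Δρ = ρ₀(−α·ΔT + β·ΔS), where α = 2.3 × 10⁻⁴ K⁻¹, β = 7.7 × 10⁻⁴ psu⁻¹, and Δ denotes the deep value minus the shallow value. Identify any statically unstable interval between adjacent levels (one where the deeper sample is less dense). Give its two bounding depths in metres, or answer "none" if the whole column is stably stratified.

211–226 m

Evaluate Δρ/ρ₀ = −αΔT + βΔS across each adjacent pair:
  17–76 m: −αΔT+βΔS = −(2.3 × 10⁻⁴)(-1.1)+(7.7 × 10⁻⁴)(+0.81) = 8.8 × 10⁻⁴ → stable
  76–211 m: −αΔT+βΔS = −(2.3 × 10⁻⁴)(-4.7)+(7.7 × 10⁻⁴)(+0.08) = 1.1 × 10⁻³ → stable
  211–226 m: −αΔT+βΔS = −(2.3 × 10⁻⁴)(+4.0)+(7.7 × 10⁻⁴)(-0.43) = -1.3 × 10⁻³ → UNSTABLE
  226–235 m: −αΔT+βΔS = −(2.3 × 10⁻⁴)(-3.7)+(7.7 × 10⁻⁴)(-0.40) = 5.4 × 10⁻⁴ → stable
The 211–226 m interval has Δρ < 0: lighter water underlies denser water.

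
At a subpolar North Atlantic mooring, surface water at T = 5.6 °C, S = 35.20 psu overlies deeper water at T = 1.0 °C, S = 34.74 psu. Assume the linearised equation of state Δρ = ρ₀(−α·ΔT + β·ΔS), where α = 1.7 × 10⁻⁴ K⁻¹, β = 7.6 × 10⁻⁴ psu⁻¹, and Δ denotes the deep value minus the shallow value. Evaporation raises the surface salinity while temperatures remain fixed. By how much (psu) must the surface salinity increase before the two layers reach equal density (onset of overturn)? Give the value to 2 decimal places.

0.57 psu

Neutral buoyancy requires −α(T_deep − T_surf) + β(S_deep − S_surf′) = 0.
S_surf′ = S_deep − (α/β)·ΔT = 34.74 − (1.7 × 10⁻⁴/7.6 × 10⁻⁴)·(-4.6) = 35.7689 psu.
Increase required: 35.7689 − 35.20 = 0.5689 psu.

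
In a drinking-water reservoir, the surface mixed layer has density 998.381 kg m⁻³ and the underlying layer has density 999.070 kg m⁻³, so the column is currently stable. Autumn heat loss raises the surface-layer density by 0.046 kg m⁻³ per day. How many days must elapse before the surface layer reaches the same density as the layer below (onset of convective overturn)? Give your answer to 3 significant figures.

Density deficit of the surface layer: 999.070 − 998.381 = 0.689 kg m⁻³.
Required change = 0.689 / 0.046 = 15.0 days.

15.0 days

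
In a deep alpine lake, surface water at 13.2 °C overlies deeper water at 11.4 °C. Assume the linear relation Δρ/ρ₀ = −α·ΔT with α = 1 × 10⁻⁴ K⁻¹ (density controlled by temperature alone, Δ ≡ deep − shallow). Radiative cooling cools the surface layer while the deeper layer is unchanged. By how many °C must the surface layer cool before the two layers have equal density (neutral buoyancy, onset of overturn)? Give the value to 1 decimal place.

1.8 °C

With temperature the only control, equal density requires T_surf′ = T_deep.
T_surf′ = 11.4 °C.
Cooling required: 13.2 − 11.4 = 1.8 °C.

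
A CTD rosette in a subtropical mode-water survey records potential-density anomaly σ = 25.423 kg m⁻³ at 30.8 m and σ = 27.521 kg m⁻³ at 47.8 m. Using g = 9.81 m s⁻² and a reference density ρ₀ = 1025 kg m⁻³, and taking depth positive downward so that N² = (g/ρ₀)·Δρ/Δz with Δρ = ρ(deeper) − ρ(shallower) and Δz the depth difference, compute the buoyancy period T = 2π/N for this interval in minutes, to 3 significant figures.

3.05 min

Δρ = 1027.521 − 1025.423 = 2.098 kg m⁻³ over Δz = 47.8 − 30.8 = 17 m.
N² = (9.81/1025) × (2.098/17) = 1.1811 × 10⁻³ s⁻².
N = √(1.1811 × 10⁻³) = 0.034367 rad s⁻¹, so T = 2π/N = 182.83 s = 3.0472 min ≈ 3.05 min.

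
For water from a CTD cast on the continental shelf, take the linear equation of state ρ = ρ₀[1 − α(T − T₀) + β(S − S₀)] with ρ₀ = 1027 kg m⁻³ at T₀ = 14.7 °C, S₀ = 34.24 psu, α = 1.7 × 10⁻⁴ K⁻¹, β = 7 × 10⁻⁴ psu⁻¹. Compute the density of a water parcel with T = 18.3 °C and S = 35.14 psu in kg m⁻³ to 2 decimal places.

1027.02 kg m⁻³

T − T₀ = +3.6 K, S − S₀ = +0.90 psu.
Bracket = 1 − α·(+3.6) + β·(+0.90) = 1 + (1.80 × 10⁻⁵) = 1.0000180.
ρ = 1027 × 1.0000180 = 1027.02 kg m⁻³.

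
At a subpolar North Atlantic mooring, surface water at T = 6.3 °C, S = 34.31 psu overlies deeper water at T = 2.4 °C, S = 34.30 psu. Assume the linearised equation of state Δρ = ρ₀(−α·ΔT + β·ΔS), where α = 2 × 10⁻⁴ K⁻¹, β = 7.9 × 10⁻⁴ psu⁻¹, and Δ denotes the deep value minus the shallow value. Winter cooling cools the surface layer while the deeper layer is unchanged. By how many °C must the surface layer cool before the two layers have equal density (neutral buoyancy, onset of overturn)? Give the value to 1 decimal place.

Neutral buoyancy requires Δρ = 0, i.e. −α(T_deep − T_surf′) + β(S_deep − S_surf) = 0.
T_surf′ = T_deep − (β/α)·ΔS = 2.4 − (7.9 × 10⁻⁴/2 × 10⁻⁴)·(-0.01) = 2.439 °C.
Cooling required: 6.3 − (2.439) = 3.861 °C.

3.9 °C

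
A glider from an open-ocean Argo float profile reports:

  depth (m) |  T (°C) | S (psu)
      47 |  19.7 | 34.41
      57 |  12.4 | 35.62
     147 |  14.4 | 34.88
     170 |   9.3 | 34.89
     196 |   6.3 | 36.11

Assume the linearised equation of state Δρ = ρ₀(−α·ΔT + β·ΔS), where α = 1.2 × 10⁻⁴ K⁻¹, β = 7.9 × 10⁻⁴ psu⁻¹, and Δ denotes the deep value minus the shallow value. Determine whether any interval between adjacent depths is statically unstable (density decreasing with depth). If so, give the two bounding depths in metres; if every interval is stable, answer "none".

Evaluate Δρ/ρ₀ = −αΔT + βΔS across each adjacent pair:
  47–57 m: −αΔT+βΔS = −(1.2 × 10⁻⁴)(-7.3)+(7.9 × 10⁻⁴)(+1.21) = 1.8 × 10⁻³ → stable
  57–147 m: −αΔT+βΔS = −(1.2 × 10⁻⁴)(+2.0)+(7.9 × 10⁻⁴)(-0.74) = -8.2 × 10⁻⁴ → UNSTABLE
  147–170 m: −αΔT+βΔS = −(1.2 × 10⁻⁴)(-5.1)+(7.9 × 10⁻⁴)(+0.01) = 6.2 × 10⁻⁴ → stable
  170–196 m: −αΔT+βΔS = −(1.2 × 10⁻⁴)(-3.0)+(7.9 × 10⁻⁴)(+1.22) = 1.3 × 10⁻³ → stable
The 57–147 m interval has Δρ < 0: lighter water underlies denser water.

57–147 m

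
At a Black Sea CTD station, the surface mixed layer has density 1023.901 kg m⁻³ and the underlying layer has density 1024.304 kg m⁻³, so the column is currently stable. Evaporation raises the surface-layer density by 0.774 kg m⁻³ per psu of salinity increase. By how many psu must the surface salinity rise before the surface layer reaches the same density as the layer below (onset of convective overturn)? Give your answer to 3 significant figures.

Density deficit of the surface layer: 1024.304 − 1023.901 = 0.403 kg m⁻³.
Required change = 0.403 / 0.774 = 0.521 psu.

0.521 psu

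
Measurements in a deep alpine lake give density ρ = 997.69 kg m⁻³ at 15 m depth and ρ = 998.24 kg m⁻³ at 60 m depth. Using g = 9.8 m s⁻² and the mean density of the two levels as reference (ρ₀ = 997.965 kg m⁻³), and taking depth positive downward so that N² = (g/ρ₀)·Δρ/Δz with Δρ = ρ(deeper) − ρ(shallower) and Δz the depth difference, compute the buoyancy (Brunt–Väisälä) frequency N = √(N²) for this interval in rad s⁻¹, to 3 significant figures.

0.0110 rad s⁻¹

Δρ = 998.24 − 997.69 = 0.55 kg m⁻³ over Δz = 60 − 15 = 45 m.
N² = (9.8/997.965) × (0.55/45) = 1.2002 × 10⁻⁴ s⁻².
N = √(1.2002 × 10⁻⁴) = 0.010955 rad s⁻¹ ≈ 0.0110 rad s⁻¹.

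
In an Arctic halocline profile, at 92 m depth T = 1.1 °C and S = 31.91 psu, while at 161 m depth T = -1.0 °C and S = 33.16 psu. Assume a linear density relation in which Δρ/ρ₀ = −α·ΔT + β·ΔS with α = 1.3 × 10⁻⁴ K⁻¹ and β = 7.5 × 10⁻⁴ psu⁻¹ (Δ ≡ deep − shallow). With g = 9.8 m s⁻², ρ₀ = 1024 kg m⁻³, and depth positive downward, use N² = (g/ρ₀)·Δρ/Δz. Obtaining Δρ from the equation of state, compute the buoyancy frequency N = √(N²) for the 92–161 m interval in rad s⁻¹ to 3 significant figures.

0.0131 rad s⁻¹

ΔT = -2.1 K, ΔS = +1.25 psu (deep − shallow).
Δρ/ρ₀ = −αΔT + βΔS = 2.73 × 10⁻⁴ + 9.375 × 10⁻⁴ = 1.2105 × 10⁻³, so Δρ ≈ 1.240 kg m⁻³.
N² = (g/ρ₀)·Δρ/Δz = g·(Δρ/ρ₀)/Δz = 9.8 × 1.2105 × 10⁻³ / 69 = 1.7193 × 10⁻⁴ s⁻².
N = √(1.7193 × 10⁻⁴) = 0.013112 rad s⁻¹ ≈ 0.0131 rad s⁻¹.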